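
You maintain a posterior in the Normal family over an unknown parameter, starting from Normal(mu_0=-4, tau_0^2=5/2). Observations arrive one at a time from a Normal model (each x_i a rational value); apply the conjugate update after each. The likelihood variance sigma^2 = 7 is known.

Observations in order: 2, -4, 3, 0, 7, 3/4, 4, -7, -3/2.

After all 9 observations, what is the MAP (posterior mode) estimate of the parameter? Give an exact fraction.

-139/236

obs 1: x=2 → posterior Normal(-46/19, 35/19)
obs 2: x=-4 → posterior Normal(-11/4, 35/24)
obs 3: x=3 → posterior Normal(-51/29, 35/29)
obs 4: x=0 → posterior Normal(-3/2, 35/34)
obs 5: x=7 → posterior Normal(-16/39, 35/39)
obs 6: x=3/4 → posterior Normal(-49/176, 35/44)
obs 7: x=4 → posterior Normal(31/196, 5/7)
obs 8: x=-7 → posterior Normal(-109/216, 35/54)
obs 9: x=-3/2 → posterior Normal(-139/236, 35/59)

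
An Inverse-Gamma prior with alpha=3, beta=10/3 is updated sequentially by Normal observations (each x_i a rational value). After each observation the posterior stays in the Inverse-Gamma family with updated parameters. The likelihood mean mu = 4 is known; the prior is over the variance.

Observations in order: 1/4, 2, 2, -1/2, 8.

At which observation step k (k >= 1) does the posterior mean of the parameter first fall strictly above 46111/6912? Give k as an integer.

obs 1: x=1/4 → posterior Inverse-Gamma(7/2, 995/96)
obs 2: x=2 → posterior Inverse-Gamma(4, 1187/96)
obs 3: x=2 → posterior Inverse-Gamma(9/2, 1379/96)
obs 4: x=-1/2 → posterior Inverse-Gamma(5, 2351/96)
obs 5: x=8 → posterior Inverse-Gamma(11/2, 3119/96)

k = 5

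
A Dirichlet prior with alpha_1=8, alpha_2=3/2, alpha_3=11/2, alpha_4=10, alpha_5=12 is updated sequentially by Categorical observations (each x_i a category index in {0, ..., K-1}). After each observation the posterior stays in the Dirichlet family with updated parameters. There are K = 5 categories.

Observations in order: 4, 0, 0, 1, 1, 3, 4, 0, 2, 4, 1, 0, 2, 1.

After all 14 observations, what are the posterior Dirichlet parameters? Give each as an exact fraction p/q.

alpha_1=12, alpha_2=11/2, alpha_3=15/2, alpha_4=11, alpha_5=15

obs 1: x=4 → posterior Dirichlet(8, 3/2, 11/2, 10, 13)
obs 2: x=0 → posterior Dirichlet(9, 3/2, 11/2, 10, 13)
obs 3: x=0 → posterior Dirichlet(10, 3/2, 11/2, 10, 13)
obs 4: x=1 → posterior Dirichlet(10, 5/2, 11/2, 10, 13)
obs 5: x=1 → posterior Dirichlet(10, 7/2, 11/2, 10, 13)
obs 6: x=3 → posterior Dirichlet(10, 7/2, 11/2, 11, 13)
obs 7: x=4 → posterior Dirichlet(10, 7/2, 11/2, 11, 14)
obs 8: x=0 → posterior Dirichlet(11, 7/2, 11/2, 11, 14)
obs 9: x=2 → posterior Dirichlet(11, 7/2, 13/2, 11, 14)
obs 10: x=4 → posterior Dirichlet(11, 7/2, 13/2, 11, 15)
obs 11: x=1 → posterior Dirichlet(11, 9/2, 13/2, 11, 15)
obs 12: x=0 → posterior Dirichlet(12, 9/2, 13/2, 11, 15)
obs 13: x=2 → posterior Dirichlet(12, 9/2, 15/2, 11, 15)
obs 14: x=1 → posterior Dirichlet(12, 11/2, 15/2, 11, 15)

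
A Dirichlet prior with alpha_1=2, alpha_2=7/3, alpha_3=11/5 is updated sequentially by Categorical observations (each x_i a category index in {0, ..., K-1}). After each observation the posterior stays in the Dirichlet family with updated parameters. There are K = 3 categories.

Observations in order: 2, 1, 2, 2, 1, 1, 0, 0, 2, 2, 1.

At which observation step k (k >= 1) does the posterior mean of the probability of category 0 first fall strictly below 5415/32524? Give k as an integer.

k = 6

obs 1: x=2 → posterior Dirichlet(2, 7/3, 16/5)
obs 2: x=1 → posterior Dirichlet(2, 10/3, 16/5)
obs 3: x=2 → posterior Dirichlet(2, 10/3, 21/5)
obs 4: x=2 → posterior Dirichlet(2, 10/3, 26/5)
obs 5: x=1 → posterior Dirichlet(2, 13/3, 26/5)
obs 6: x=1 → posterior Dirichlet(2, 16/3, 26/5)
obs 7: x=0 → posterior Dirichlet(3, 16/3, 26/5)
obs 8: x=0 → posterior Dirichlet(4, 16/3, 26/5)
obs 9: x=2 → posterior Dirichlet(4, 16/3, 31/5)
obs 10: x=2 → posterior Dirichlet(4, 16/3, 36/5)
obs 11: x=1 → posterior Dirichlet(4, 19/3, 36/5)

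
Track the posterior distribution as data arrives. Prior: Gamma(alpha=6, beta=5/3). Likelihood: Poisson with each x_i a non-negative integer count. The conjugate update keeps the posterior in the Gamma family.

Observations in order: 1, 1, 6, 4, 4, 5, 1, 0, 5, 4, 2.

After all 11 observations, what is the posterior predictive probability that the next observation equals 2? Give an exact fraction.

287010232296183194654440107491899579316847410509201789395444695040/1330877630632711998713399240963346255985889330161650994325137953641

obs 1: x=1 → posterior Gamma(7, 8/3)
obs 2: x=1 → posterior Gamma(8, 11/3)
obs 3: x=6 → posterior Gamma(14, 14/3)
obs 4: x=4 → posterior Gamma(18, 17/3)
obs 5: x=4 → posterior Gamma(22, 20/3)
obs 6: x=5 → posterior Gamma(27, 23/3)
obs 7: x=1 → posterior Gamma(28, 26/3)
obs 8: x=0 → posterior Gamma(28, 29/3)
obs 9: x=5 → posterior Gamma(33, 32/3)
obs 10: x=4 → posterior Gamma(37, 35/3)
obs 11: x=2 → posterior Gamma(39, 38/3)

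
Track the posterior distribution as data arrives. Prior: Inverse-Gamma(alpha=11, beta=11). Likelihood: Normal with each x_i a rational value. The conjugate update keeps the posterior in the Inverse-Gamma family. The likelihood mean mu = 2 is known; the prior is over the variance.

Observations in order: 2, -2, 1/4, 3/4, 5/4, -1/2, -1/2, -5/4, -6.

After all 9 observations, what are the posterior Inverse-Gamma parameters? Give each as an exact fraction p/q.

obs 1: x=2 → posterior Inverse-Gamma(23/2, 11)
obs 2: x=-2 → posterior Inverse-Gamma(12, 19)
obs 3: x=1/4 → posterior Inverse-Gamma(25/2, 657/32)
obs 4: x=3/4 → posterior Inverse-Gamma(13, 341/16)
obs 5: x=5/4 → posterior Inverse-Gamma(27/2, 691/32)
obs 6: x=-1/2 → posterior Inverse-Gamma(14, 791/32)
obs 7: x=-1/2 → posterior Inverse-Gamma(29/2, 891/32)
obs 8: x=-5/4 → posterior Inverse-Gamma(15, 265/8)
obs 9: x=-6 → posterior Inverse-Gamma(31/2, 521/8)

alpha=31/2, beta=521/8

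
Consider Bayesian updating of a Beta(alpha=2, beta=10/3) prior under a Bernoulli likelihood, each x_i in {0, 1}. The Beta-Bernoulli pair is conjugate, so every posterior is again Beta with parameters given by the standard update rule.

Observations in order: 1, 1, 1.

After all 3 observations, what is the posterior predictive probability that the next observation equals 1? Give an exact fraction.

obs 1: x=1 → posterior Beta(3, 10/3)
obs 2: x=1 → posterior Beta(4, 10/3)
obs 3: x=1 → posterior Beta(5, 10/3)

3/5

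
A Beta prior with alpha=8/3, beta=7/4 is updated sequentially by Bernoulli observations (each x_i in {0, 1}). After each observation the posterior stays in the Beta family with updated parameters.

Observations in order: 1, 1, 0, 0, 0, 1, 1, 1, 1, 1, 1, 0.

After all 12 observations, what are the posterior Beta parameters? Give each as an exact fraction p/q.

alpha=32/3, beta=23/4

obs 1: x=1 → posterior Beta(11/3, 7/4)
obs 2: x=1 → posterior Beta(14/3, 7/4)
obs 3: x=0 → posterior Beta(14/3, 11/4)
obs 4: x=0 → posterior Beta(14/3, 15/4)
obs 5: x=0 → posterior Beta(14/3, 19/4)
obs 6: x=1 → posterior Beta(17/3, 19/4)
obs 7: x=1 → posterior Beta(20/3, 19/4)
obs 8: x=1 → posterior Beta(23/3, 19/4)
obs 9: x=1 → posterior Beta(26/3, 19/4)
obs 10: x=1 → posterior Beta(29/3, 19/4)
obs 11: x=1 → posterior Beta(32/3, 19/4)
obs 12: x=0 → posterior Beta(32/3, 23/4)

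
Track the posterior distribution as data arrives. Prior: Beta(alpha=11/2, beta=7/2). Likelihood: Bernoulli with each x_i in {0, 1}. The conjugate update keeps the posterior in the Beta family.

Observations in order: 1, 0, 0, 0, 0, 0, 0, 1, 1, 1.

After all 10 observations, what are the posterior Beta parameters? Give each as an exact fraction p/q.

alpha=19/2, beta=19/2

obs 1: x=1 → posterior Beta(13/2, 7/2)
obs 2: x=0 → posterior Beta(13/2, 9/2)
obs 3: x=0 → posterior Beta(13/2, 11/2)
obs 4: x=0 → posterior Beta(13/2, 13/2)
obs 5: x=0 → posterior Beta(13/2, 15/2)
obs 6: x=0 → posterior Beta(13/2, 17/2)
obs 7: x=0 → posterior Beta(13/2, 19/2)
obs 8: x=1 → posterior Beta(15/2, 19/2)
obs 9: x=1 → posterior Beta(17/2, 19/2)
obs 10: x=1 → posterior Beta(19/2, 19/2)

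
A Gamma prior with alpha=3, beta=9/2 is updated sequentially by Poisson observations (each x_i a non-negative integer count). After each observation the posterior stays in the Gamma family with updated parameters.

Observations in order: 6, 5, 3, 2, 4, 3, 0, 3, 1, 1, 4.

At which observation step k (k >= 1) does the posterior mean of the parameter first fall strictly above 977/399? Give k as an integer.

obs 1: x=6 → posterior Gamma(9, 11/2)
obs 2: x=5 → posterior Gamma(14, 13/2)
obs 3: x=3 → posterior Gamma(17, 15/2)
obs 4: x=2 → posterior Gamma(19, 17/2)
obs 5: x=4 → posterior Gamma(23, 19/2)
obs 6: x=3 → posterior Gamma(26, 21/2)
obs 7: x=0 → posterior Gamma(26, 23/2)
obs 8: x=3 → posterior Gamma(29, 25/2)
obs 9: x=1 → posterior Gamma(30, 27/2)
obs 10: x=1 → posterior Gamma(31, 29/2)
obs 11: x=4 → posterior Gamma(35, 31/2)

k = 6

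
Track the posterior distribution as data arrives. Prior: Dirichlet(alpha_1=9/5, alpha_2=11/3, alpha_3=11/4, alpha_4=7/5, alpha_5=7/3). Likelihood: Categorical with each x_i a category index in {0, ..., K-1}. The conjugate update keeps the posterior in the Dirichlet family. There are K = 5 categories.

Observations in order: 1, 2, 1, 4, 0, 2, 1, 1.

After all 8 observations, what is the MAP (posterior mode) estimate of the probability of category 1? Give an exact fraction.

400/897

obs 1: x=1 → posterior Dirichlet(9/5, 14/3, 11/4, 7/5, 7/3)
obs 2: x=2 → posterior Dirichlet(9/5, 14/3, 15/4, 7/5, 7/3)
obs 3: x=1 → posterior Dirichlet(9/5, 17/3, 15/4, 7/5, 7/3)
obs 4: x=4 → posterior Dirichlet(9/5, 17/3, 15/4, 7/5, 10/3)
obs 5: x=0 → posterior Dirichlet(14/5, 17/3, 15/4, 7/5, 10/3)
obs 6: x=2 → posterior Dirichlet(14/5, 17/3, 19/4, 7/5, 10/3)
obs 7: x=1 → posterior Dirichlet(14/5, 20/3, 19/4, 7/5, 10/3)
obs 8: x=1 → posterior Dirichlet(14/5, 23/3, 19/4, 7/5, 10/3)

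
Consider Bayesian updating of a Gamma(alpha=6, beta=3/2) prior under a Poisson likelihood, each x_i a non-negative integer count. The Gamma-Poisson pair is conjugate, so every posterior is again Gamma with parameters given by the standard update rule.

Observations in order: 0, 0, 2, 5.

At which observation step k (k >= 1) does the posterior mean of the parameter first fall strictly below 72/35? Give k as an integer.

obs 1: x=0 → posterior Gamma(6, 5/2)
obs 2: x=0 → posterior Gamma(6, 7/2)
obs 3: x=2 → posterior Gamma(8, 9/2)
obs 4: x=5 → posterior Gamma(13, 11/2)

k = 2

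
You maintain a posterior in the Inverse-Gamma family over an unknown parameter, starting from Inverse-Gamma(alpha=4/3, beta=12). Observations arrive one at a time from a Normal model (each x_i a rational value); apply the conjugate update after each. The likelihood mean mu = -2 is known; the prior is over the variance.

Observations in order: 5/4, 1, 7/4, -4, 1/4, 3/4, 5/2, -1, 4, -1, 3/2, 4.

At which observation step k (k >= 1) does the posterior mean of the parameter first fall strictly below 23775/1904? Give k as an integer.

k = 5

obs 1: x=5/4 → posterior Inverse-Gamma(11/6, 553/32)
obs 2: x=1 → posterior Inverse-Gamma(7/3, 697/32)
obs 3: x=7/4 → posterior Inverse-Gamma(17/6, 461/16)
obs 4: x=-4 → posterior Inverse-Gamma(10/3, 493/16)
obs 5: x=1/4 → posterior Inverse-Gamma(23/6, 1067/32)
obs 6: x=3/4 → posterior Inverse-Gamma(13/3, 297/8)
obs 7: x=5/2 → posterior Inverse-Gamma(29/6, 189/4)
obs 8: x=-1 → posterior Inverse-Gamma(16/3, 191/4)
obs 9: x=4 → posterior Inverse-Gamma(35/6, 263/4)
obs 10: x=-1 → posterior Inverse-Gamma(19/3, 265/4)
obs 11: x=3/2 → posterior Inverse-Gamma(41/6, 579/8)
obs 12: x=4 → posterior Inverse-Gamma(22/3, 723/8)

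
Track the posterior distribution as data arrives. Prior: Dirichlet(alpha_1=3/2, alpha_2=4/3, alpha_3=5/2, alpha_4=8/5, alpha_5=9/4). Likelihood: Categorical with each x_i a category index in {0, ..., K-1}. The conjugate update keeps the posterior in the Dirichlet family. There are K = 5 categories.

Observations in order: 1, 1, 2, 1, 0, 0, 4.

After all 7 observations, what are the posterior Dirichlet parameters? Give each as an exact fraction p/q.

alpha_1=7/2, alpha_2=13/3, alpha_3=7/2, alpha_4=8/5, alpha_5=13/4

obs 1: x=1 → posterior Dirichlet(3/2, 7/3, 5/2, 8/5, 9/4)
obs 2: x=1 → posterior Dirichlet(3/2, 10/3, 5/2, 8/5, 9/4)
obs 3: x=2 → posterior Dirichlet(3/2, 10/3, 7/2, 8/5, 9/4)
obs 4: x=1 → posterior Dirichlet(3/2, 13/3, 7/2, 8/5, 9/4)
obs 5: x=0 → posterior Dirichlet(5/2, 13/3, 7/2, 8/5, 9/4)
obs 6: x=0 → posterior Dirichlet(7/2, 13/3, 7/2, 8/5, 9/4)
obs 7: x=4 → posterior Dirichlet(7/2, 13/3, 7/2, 8/5, 13/4)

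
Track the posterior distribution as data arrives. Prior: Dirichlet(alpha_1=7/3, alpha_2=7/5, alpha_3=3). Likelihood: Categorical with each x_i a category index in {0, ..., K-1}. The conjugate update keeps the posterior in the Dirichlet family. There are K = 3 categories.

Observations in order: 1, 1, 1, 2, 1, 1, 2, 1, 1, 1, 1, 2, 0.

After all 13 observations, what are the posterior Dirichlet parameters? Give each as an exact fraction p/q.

obs 1: x=1 → posterior Dirichlet(7/3, 12/5, 3)
obs 2: x=1 → posterior Dirichlet(7/3, 17/5, 3)
obs 3: x=1 → posterior Dirichlet(7/3, 22/5, 3)
obs 4: x=2 → posterior Dirichlet(7/3, 22/5, 4)
obs 5: x=1 → posterior Dirichlet(7/3, 27/5, 4)
obs 6: x=1 → posterior Dirichlet(7/3, 32/5, 4)
obs 7: x=2 → posterior Dirichlet(7/3, 32/5, 5)
obs 8: x=1 → posterior Dirichlet(7/3, 37/5, 5)
obs 9: x=1 → posterior Dirichlet(7/3, 42/5, 5)
obs 10: x=1 → posterior Dirichlet(7/3, 47/5, 5)
obs 11: x=1 → posterior Dirichlet(7/3, 52/5, 5)
obs 12: x=2 → posterior Dirichlet(7/3, 52/5, 6)
obs 13: x=0 → posterior Dirichlet(10/3, 52/5, 6)

alpha_1=10/3, alpha_2=52/5, alpha_3=6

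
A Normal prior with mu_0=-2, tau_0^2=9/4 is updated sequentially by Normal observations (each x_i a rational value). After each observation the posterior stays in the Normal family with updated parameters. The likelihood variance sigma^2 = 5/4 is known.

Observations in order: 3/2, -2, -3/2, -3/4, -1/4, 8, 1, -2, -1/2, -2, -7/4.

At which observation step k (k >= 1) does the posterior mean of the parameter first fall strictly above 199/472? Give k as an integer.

obs 1: x=3/2 → posterior Normal(1/4, 45/56)
obs 2: x=-2 → posterior Normal(-29/46, 45/92)
obs 3: x=-3/2 → posterior Normal(-7/8, 45/128)
obs 4: x=-3/4 → posterior Normal(-139/164, 45/164)
obs 5: x=-1/4 → posterior Normal(-37/50, 9/40)
obs 6: x=8 → posterior Normal(35/59, 45/236)
obs 7: x=1 → posterior Normal(11/17, 45/272)
obs 8: x=-2 → posterior Normal(26/77, 45/308)
obs 9: x=-1/2 → posterior Normal(1/4, 45/344)
obs 10: x=-2 → posterior Normal(7/190, 9/76)
obs 11: x=-7/4 → posterior Normal(-49/416, 45/416)

k = 6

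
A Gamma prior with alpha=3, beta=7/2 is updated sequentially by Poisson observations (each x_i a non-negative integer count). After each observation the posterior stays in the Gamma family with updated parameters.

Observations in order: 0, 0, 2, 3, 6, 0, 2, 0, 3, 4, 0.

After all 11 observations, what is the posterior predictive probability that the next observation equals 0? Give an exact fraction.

obs 1: x=0 → posterior Gamma(3, 9/2)
obs 2: x=0 → posterior Gamma(3, 11/2)
obs 3: x=2 → posterior Gamma(5, 13/2)
obs 4: x=3 → posterior Gamma(8, 15/2)
obs 5: x=6 → posterior Gamma(14, 17/2)
obs 6: x=0 → posterior Gamma(14, 19/2)
obs 7: x=2 → posterior Gamma(16, 21/2)
obs 8: x=0 → posterior Gamma(16, 23/2)
obs 9: x=3 → posterior Gamma(19, 25/2)
obs 10: x=4 → posterior Gamma(23, 27/2)
obs 11: x=0 → posterior Gamma(23, 29/2)

4316720717749415770740818372739989/20013311644049280264138724244295391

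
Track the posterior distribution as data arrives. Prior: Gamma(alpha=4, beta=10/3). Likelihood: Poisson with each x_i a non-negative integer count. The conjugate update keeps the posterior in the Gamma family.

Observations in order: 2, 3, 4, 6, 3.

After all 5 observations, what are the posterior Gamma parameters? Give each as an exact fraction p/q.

alpha=22, beta=25/3

obs 1: x=2 → posterior Gamma(6, 13/3)
obs 2: x=3 → posterior Gamma(9, 16/3)
obs 3: x=4 → posterior Gamma(13, 19/3)
obs 4: x=6 → posterior Gamma(19, 22/3)
obs 5: x=3 → posterior Gamma(22, 25/3)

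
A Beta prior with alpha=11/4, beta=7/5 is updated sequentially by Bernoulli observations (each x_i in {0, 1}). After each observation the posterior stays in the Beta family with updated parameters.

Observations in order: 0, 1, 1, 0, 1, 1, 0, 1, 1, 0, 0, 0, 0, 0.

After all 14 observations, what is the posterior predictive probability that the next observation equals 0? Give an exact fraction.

188/363

obs 1: x=0 → posterior Beta(11/4, 12/5)
obs 2: x=1 → posterior Beta(15/4, 12/5)
obs 3: x=1 → posterior Beta(19/4, 12/5)
obs 4: x=0 → posterior Beta(19/4, 17/5)
obs 5: x=1 → posterior Beta(23/4, 17/5)
obs 6: x=1 → posterior Beta(27/4, 17/5)
obs 7: x=0 → posterior Beta(27/4, 22/5)
obs 8: x=1 → posterior Beta(31/4, 22/5)
obs 9: x=1 → posterior Beta(35/4, 22/5)
obs 10: x=0 → posterior Beta(35/4, 27/5)
obs 11: x=0 → posterior Beta(35/4, 32/5)
obs 12: x=0 → posterior Beta(35/4, 37/5)
obs 13: x=0 → posterior Beta(35/4, 42/5)
obs 14: x=0 → posterior Beta(35/4, 47/5)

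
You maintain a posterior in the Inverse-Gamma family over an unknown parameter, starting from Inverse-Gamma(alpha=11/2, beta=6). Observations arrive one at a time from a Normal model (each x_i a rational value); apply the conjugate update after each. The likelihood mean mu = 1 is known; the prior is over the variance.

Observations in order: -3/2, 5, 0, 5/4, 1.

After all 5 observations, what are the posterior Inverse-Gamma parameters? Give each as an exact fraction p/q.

obs 1: x=-3/2 → posterior Inverse-Gamma(6, 73/8)
obs 2: x=5 → posterior Inverse-Gamma(13/2, 137/8)
obs 3: x=0 → posterior Inverse-Gamma(7, 141/8)
obs 4: x=5/4 → posterior Inverse-Gamma(15/2, 565/32)
obs 5: x=1 → posterior Inverse-Gamma(8, 565/32)

alpha=8, beta=565/32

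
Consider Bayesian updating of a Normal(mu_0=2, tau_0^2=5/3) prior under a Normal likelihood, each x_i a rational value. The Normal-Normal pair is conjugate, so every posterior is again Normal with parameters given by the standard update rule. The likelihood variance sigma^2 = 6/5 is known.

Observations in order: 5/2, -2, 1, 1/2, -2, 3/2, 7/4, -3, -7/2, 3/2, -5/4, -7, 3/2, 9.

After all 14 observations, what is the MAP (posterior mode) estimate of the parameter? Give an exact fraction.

97/736

obs 1: x=5/2 → posterior Normal(197/86, 30/43)
obs 2: x=-2 → posterior Normal(97/136, 15/34)
obs 3: x=1 → posterior Normal(49/62, 10/31)
obs 4: x=1/2 → posterior Normal(43/59, 15/59)
obs 5: x=-2 → posterior Normal(36/143, 30/143)
obs 6: x=3/2 → posterior Normal(7/16, 5/28)
obs 7: x=7/4 → posterior Normal(469/772, 30/193)
obs 8: x=-3 → posterior Normal(169/872, 15/109)
obs 9: x=-7/2 → posterior Normal(-181/972, 10/81)
obs 10: x=3/2 → posterior Normal(-31/1072, 15/134)
obs 11: x=-5/4 → posterior Normal(-39/293, 30/293)
obs 12: x=-7 → posterior Normal(-107/159, 5/53)
obs 13: x=3/2 → posterior Normal(-353/686, 30/343)
obs 14: x=9 → posterior Normal(97/736, 15/184)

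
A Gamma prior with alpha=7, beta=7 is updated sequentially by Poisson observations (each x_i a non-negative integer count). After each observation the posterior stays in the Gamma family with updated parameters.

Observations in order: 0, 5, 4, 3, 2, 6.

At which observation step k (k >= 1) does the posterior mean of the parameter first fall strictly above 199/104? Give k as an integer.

obs 1: x=0 → posterior Gamma(7, 8)
obs 2: x=5 → posterior Gamma(12, 9)
obs 3: x=4 → posterior Gamma(16, 10)
obs 4: x=3 → posterior Gamma(19, 11)
obs 5: x=2 → posterior Gamma(21, 12)
obs 6: x=6 → posterior Gamma(27, 13)

k = 6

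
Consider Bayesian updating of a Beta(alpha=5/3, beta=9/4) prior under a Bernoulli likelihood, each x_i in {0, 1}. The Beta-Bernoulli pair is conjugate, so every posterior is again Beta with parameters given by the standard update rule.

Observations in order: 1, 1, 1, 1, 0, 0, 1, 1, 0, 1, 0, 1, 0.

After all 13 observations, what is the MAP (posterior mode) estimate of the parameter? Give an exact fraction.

obs 1: x=1 → posterior Beta(8/3, 9/4)
obs 2: x=1 → posterior Beta(11/3, 9/4)
obs 3: x=1 → posterior Beta(14/3, 9/4)
obs 4: x=1 → posterior Beta(17/3, 9/4)
obs 5: x=0 → posterior Beta(17/3, 13/4)
obs 6: x=0 → posterior Beta(17/3, 17/4)
obs 7: x=1 → posterior Beta(20/3, 17/4)
obs 8: x=1 → posterior Beta(23/3, 17/4)
obs 9: x=0 → posterior Beta(23/3, 21/4)
obs 10: x=1 → posterior Beta(26/3, 21/4)
obs 11: x=0 → posterior Beta(26/3, 25/4)
obs 12: x=1 → posterior Beta(29/3, 25/4)
obs 13: x=0 → posterior Beta(29/3, 29/4)

104/179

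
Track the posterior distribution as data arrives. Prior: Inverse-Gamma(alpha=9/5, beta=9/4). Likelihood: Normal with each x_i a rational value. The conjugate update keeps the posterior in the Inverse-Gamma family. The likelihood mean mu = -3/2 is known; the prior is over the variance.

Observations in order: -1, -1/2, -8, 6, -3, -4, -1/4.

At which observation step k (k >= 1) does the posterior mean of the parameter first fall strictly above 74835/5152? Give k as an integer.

obs 1: x=-1 → posterior Inverse-Gamma(23/10, 19/8)
obs 2: x=-1/2 → posterior Inverse-Gamma(14/5, 23/8)
obs 3: x=-8 → posterior Inverse-Gamma(33/10, 24)
obs 4: x=6 → posterior Inverse-Gamma(19/5, 417/8)
obs 5: x=-3 → posterior Inverse-Gamma(43/10, 213/4)
obs 6: x=-4 → posterior Inverse-Gamma(24/5, 451/8)
obs 7: x=-1/4 → posterior Inverse-Gamma(53/10, 1829/32)

k = 4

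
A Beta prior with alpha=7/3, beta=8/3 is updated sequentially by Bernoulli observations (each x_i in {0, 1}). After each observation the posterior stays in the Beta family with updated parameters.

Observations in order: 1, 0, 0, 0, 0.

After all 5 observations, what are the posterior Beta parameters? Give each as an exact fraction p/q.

alpha=10/3, beta=20/3

obs 1: x=1 → posterior Beta(10/3, 8/3)
obs 2: x=0 → posterior Beta(10/3, 11/3)
obs 3: x=0 → posterior Beta(10/3, 14/3)
obs 4: x=0 → posterior Beta(10/3, 17/3)
obs 5: x=0 → posterior Beta(10/3, 20/3)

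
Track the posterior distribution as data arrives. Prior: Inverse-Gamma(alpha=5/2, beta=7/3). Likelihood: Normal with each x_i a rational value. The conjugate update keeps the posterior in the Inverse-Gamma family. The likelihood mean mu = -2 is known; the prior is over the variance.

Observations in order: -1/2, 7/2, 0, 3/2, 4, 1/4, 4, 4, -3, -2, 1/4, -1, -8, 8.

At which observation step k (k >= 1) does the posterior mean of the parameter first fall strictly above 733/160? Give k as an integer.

k = 2

obs 1: x=-1/2 → posterior Inverse-Gamma(3, 83/24)
obs 2: x=7/2 → posterior Inverse-Gamma(7/2, 223/12)
obs 3: x=0 → posterior Inverse-Gamma(4, 247/12)
obs 4: x=3/2 → posterior Inverse-Gamma(9/2, 641/24)
obs 5: x=4 → posterior Inverse-Gamma(5, 1073/24)
obs 6: x=1/4 → posterior Inverse-Gamma(11/2, 4535/96)
obs 7: x=4 → posterior Inverse-Gamma(6, 6263/96)
obs 8: x=4 → posterior Inverse-Gamma(13/2, 7991/96)
obs 9: x=-3 → posterior Inverse-Gamma(7, 8039/96)
obs 10: x=-2 → posterior Inverse-Gamma(15/2, 8039/96)
obs 11: x=1/4 → posterior Inverse-Gamma(8, 4141/48)
obs 12: x=-1 → posterior Inverse-Gamma(17/2, 4165/48)
obs 13: x=-8 → posterior Inverse-Gamma(9, 5029/48)
obs 14: x=8 → posterior Inverse-Gamma(19/2, 7429/48)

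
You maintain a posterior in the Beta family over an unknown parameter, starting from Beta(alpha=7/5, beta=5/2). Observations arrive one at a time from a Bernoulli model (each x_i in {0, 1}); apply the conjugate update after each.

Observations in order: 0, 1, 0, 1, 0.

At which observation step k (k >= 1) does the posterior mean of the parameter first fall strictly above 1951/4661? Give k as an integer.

obs 1: x=0 → posterior Beta(7/5, 7/2)
obs 2: x=1 → posterior Beta(12/5, 7/2)
obs 3: x=0 → posterior Beta(12/5, 9/2)
obs 4: x=1 → posterior Beta(17/5, 9/2)
obs 5: x=0 → posterior Beta(17/5, 11/2)

k = 4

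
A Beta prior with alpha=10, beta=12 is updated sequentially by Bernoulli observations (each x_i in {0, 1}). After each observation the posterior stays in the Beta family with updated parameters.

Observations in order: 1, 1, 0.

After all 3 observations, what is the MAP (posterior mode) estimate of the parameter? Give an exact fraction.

11/23

obs 1: x=1 → posterior Beta(11, 12)
obs 2: x=1 → posterior Beta(12, 12)
obs 3: x=0 → posterior Beta(12, 13)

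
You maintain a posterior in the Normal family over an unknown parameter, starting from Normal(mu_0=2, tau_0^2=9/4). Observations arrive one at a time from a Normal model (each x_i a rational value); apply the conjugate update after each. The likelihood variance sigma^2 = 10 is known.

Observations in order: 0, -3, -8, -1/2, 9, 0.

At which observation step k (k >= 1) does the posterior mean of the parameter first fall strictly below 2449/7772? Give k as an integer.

k = 3

obs 1: x=0 → posterior Normal(80/49, 90/49)
obs 2: x=-3 → posterior Normal(53/58, 45/29)
obs 3: x=-8 → posterior Normal(-19/67, 90/67)
obs 4: x=-1/2 → posterior Normal(-47/152, 45/38)
obs 5: x=9 → posterior Normal(23/34, 18/17)
obs 6: x=0 → posterior Normal(115/188, 45/47)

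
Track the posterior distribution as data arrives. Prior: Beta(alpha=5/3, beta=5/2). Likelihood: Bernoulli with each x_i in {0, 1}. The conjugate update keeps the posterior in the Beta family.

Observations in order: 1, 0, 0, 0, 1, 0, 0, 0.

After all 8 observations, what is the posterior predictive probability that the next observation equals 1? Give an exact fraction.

22/73

obs 1: x=1 → posterior Beta(8/3, 5/2)
obs 2: x=0 → posterior Beta(8/3, 7/2)
obs 3: x=0 → posterior Beta(8/3, 9/2)
obs 4: x=0 → posterior Beta(8/3, 11/2)
obs 5: x=1 → posterior Beta(11/3, 11/2)
obs 6: x=0 → posterior Beta(11/3, 13/2)
obs 7: x=0 → posterior Beta(11/3, 15/2)
obs 8: x=0 → posterior Beta(11/3, 17/2)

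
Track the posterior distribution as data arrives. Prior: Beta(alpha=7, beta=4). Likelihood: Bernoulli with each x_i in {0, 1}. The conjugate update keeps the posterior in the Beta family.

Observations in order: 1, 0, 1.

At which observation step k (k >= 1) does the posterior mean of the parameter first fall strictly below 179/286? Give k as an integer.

obs 1: x=1 → posterior Beta(8, 4)
obs 2: x=0 → posterior Beta(8, 5)
obs 3: x=1 → posterior Beta(9, 5)

k = 2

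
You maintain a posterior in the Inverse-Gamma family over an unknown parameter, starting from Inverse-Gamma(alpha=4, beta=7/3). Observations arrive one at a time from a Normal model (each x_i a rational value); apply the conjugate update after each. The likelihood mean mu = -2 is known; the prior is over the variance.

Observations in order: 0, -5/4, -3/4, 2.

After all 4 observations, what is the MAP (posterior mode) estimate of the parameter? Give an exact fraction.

643/336

obs 1: x=0 → posterior Inverse-Gamma(9/2, 13/3)
obs 2: x=-5/4 → posterior Inverse-Gamma(5, 443/96)
obs 3: x=-3/4 → posterior Inverse-Gamma(11/2, 259/48)
obs 4: x=2 → posterior Inverse-Gamma(6, 643/48)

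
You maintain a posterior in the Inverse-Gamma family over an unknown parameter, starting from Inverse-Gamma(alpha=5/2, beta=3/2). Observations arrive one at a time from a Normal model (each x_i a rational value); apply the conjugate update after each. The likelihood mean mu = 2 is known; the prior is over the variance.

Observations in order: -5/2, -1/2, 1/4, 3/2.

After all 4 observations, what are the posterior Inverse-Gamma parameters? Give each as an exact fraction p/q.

obs 1: x=-5/2 → posterior Inverse-Gamma(3, 93/8)
obs 2: x=-1/2 → posterior Inverse-Gamma(7/2, 59/4)
obs 3: x=1/4 → posterior Inverse-Gamma(4, 521/32)
obs 4: x=3/2 → posterior Inverse-Gamma(9/2, 525/32)

alpha=9/2, beta=525/32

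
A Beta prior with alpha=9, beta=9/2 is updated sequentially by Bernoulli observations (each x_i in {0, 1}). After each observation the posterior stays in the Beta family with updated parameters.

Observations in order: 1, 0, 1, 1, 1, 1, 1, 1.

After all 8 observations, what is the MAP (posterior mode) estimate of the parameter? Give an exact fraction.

10/13

obs 1: x=1 → posterior Beta(10, 9/2)
obs 2: x=0 → posterior Beta(10, 11/2)
obs 3: x=1 → posterior Beta(11, 11/2)
obs 4: x=1 → posterior Beta(12, 11/2)
obs 5: x=1 → posterior Beta(13, 11/2)
obs 6: x=1 → posterior Beta(14, 11/2)
obs 7: x=1 → posterior Beta(15, 11/2)
obs 8: x=1 → posterior Beta(16, 11/2)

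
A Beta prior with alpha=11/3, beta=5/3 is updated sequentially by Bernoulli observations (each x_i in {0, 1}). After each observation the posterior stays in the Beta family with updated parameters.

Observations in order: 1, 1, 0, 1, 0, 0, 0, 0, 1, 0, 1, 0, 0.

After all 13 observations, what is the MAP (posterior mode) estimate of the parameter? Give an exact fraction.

obs 1: x=1 → posterior Beta(14/3, 5/3)
obs 2: x=1 → posterior Beta(17/3, 5/3)
obs 3: x=0 → posterior Beta(17/3, 8/3)
obs 4: x=1 → posterior Beta(20/3, 8/3)
obs 5: x=0 → posterior Beta(20/3, 11/3)
obs 6: x=0 → posterior Beta(20/3, 14/3)
obs 7: x=0 → posterior Beta(20/3, 17/3)
obs 8: x=0 → posterior Beta(20/3, 20/3)
obs 9: x=1 → posterior Beta(23/3, 20/3)
obs 10: x=0 → posterior Beta(23/3, 23/3)
obs 11: x=1 → posterior Beta(26/3, 23/3)
obs 12: x=0 → posterior Beta(26/3, 26/3)
obs 13: x=0 → posterior Beta(26/3, 29/3)

23/49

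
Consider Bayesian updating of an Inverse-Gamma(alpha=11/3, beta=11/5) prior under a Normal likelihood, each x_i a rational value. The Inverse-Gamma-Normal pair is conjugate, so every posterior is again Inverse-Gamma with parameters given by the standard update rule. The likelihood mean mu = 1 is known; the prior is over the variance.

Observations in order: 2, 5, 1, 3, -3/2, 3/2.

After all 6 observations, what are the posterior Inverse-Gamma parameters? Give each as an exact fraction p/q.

obs 1: x=2 → posterior Inverse-Gamma(25/6, 27/10)
obs 2: x=5 → posterior Inverse-Gamma(14/3, 107/10)
obs 3: x=1 → posterior Inverse-Gamma(31/6, 107/10)
obs 4: x=3 → posterior Inverse-Gamma(17/3, 127/10)
obs 5: x=-3/2 → posterior Inverse-Gamma(37/6, 633/40)
obs 6: x=3/2 → posterior Inverse-Gamma(20/3, 319/20)

alpha=20/3, beta=319/20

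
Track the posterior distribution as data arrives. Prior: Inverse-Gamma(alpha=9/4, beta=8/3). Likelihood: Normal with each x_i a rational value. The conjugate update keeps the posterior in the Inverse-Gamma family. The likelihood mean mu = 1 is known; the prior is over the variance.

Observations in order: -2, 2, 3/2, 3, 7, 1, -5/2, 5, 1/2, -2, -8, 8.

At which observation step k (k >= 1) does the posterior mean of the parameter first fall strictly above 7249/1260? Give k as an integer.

obs 1: x=-2 → posterior Inverse-Gamma(11/4, 43/6)
obs 2: x=2 → posterior Inverse-Gamma(13/4, 23/3)
obs 3: x=3/2 → posterior Inverse-Gamma(15/4, 187/24)
obs 4: x=3 → posterior Inverse-Gamma(17/4, 235/24)
obs 5: x=7 → posterior Inverse-Gamma(19/4, 667/24)
obs 6: x=1 → posterior Inverse-Gamma(21/4, 667/24)
obs 7: x=-5/2 → posterior Inverse-Gamma(23/4, 407/12)
obs 8: x=5 → posterior Inverse-Gamma(25/4, 503/12)
obs 9: x=1/2 → posterior Inverse-Gamma(27/4, 1009/24)
obs 10: x=-2 → posterior Inverse-Gamma(29/4, 1117/24)
obs 11: x=-8 → posterior Inverse-Gamma(31/4, 2089/24)
obs 12: x=8 → posterior Inverse-Gamma(33/4, 2677/24)

k = 5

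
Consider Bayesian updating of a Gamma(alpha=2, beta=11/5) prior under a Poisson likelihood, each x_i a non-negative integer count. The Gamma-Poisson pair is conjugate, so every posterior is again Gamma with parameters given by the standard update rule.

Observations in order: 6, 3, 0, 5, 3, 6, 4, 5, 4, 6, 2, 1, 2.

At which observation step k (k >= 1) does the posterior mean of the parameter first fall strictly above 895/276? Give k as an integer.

obs 1: x=6 → posterior Gamma(8, 16/5)
obs 2: x=3 → posterior Gamma(11, 21/5)
obs 3: x=0 → posterior Gamma(11, 26/5)
obs 4: x=5 → posterior Gamma(16, 31/5)
obs 5: x=3 → posterior Gamma(19, 36/5)
obs 6: x=6 → posterior Gamma(25, 41/5)
obs 7: x=4 → posterior Gamma(29, 46/5)
obs 8: x=5 → posterior Gamma(34, 51/5)
obs 9: x=4 → posterior Gamma(38, 56/5)
obs 10: x=6 → posterior Gamma(44, 61/5)
obs 11: x=2 → posterior Gamma(46, 66/5)
obs 12: x=1 → posterior Gamma(47, 71/5)
obs 13: x=2 → posterior Gamma(49, 76/5)

k = 8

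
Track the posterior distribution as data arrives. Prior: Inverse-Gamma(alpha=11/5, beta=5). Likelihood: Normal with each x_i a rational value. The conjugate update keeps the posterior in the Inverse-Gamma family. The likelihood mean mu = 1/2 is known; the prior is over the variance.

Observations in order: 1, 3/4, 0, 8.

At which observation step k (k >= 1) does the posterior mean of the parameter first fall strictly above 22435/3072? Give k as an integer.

obs 1: x=1 → posterior Inverse-Gamma(27/10, 41/8)
obs 2: x=3/4 → posterior Inverse-Gamma(16/5, 165/32)
obs 3: x=0 → posterior Inverse-Gamma(37/10, 169/32)
obs 4: x=8 → posterior Inverse-Gamma(21/5, 1069/32)

k = 4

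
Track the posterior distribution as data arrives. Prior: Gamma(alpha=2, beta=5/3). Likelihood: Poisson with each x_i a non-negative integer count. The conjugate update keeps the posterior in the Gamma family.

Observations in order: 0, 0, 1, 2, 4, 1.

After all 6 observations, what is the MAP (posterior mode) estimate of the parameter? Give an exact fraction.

27/23

obs 1: x=0 → posterior Gamma(2, 8/3)
obs 2: x=0 → posterior Gamma(2, 11/3)
obs 3: x=1 → posterior Gamma(3, 14/3)
obs 4: x=2 → posterior Gamma(5, 17/3)
obs 5: x=4 → posterior Gamma(9, 20/3)
obs 6: x=1 → posterior Gamma(10, 23/3)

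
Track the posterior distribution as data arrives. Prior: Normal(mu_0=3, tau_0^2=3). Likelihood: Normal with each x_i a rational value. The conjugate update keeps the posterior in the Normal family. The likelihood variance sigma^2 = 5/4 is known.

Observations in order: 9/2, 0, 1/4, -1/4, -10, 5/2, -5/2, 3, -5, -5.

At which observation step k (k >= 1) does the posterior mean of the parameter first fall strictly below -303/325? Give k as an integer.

k = 10

obs 1: x=9/2 → posterior Normal(69/17, 15/17)
obs 2: x=0 → posterior Normal(69/29, 15/29)
obs 3: x=1/4 → posterior Normal(72/41, 15/41)
obs 4: x=-1/4 → posterior Normal(69/53, 15/53)
obs 5: x=-10 → posterior Normal(-51/65, 3/13)
obs 6: x=5/2 → posterior Normal(-3/11, 15/77)
obs 7: x=-5/2 → posterior Normal(-51/89, 15/89)
obs 8: x=3 → posterior Normal(-15/101, 15/101)
obs 9: x=-5 → posterior Normal(-75/113, 15/113)
obs 10: x=-5 → posterior Normal(-27/25, 3/25)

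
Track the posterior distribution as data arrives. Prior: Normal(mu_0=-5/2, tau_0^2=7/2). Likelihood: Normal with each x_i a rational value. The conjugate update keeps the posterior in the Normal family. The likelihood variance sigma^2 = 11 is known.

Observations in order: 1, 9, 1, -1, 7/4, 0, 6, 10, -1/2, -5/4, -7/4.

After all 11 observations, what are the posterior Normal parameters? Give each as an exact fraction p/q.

mu_0=51/44, tau_0^2=7/9

obs 1: x=1 → posterior Normal(-48/29, 77/29)
obs 2: x=9 → posterior Normal(5/12, 77/36)
obs 3: x=1 → posterior Normal(22/43, 77/43)
obs 4: x=-1 → posterior Normal(3/10, 77/50)
obs 5: x=7/4 → posterior Normal(109/228, 77/57)
obs 6: x=0 → posterior Normal(109/256, 77/64)
obs 7: x=6 → posterior Normal(277/284, 77/71)
obs 8: x=10 → posterior Normal(557/312, 77/78)
obs 9: x=-1/2 → posterior Normal(543/340, 77/85)
obs 10: x=-5/4 → posterior Normal(127/92, 77/92)
obs 11: x=-7/4 → posterior Normal(51/44, 7/9)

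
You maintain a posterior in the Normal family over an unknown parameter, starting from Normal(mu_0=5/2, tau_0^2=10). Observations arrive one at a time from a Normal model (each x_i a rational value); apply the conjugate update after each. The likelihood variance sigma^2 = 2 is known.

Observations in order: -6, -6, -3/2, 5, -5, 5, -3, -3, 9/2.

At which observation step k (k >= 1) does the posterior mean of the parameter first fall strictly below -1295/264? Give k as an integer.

k = 2

obs 1: x=-6 → posterior Normal(-55/12, 5/3)
obs 2: x=-6 → posterior Normal(-115/22, 10/11)
obs 3: x=-3/2 → posterior Normal(-65/16, 5/8)
obs 4: x=5 → posterior Normal(-40/21, 10/21)
obs 5: x=-5 → posterior Normal(-5/2, 5/13)
obs 6: x=5 → posterior Normal(-40/31, 10/31)
obs 7: x=-3 → posterior Normal(-55/36, 5/18)
obs 8: x=-3 → posterior Normal(-70/41, 10/41)
obs 9: x=9/2 → posterior Normal(-95/92, 5/23)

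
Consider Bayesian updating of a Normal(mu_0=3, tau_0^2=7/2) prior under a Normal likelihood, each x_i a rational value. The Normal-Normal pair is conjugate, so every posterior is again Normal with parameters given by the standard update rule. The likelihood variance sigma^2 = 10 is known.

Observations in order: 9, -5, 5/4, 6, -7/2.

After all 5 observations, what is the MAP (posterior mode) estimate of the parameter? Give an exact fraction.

obs 1: x=9 → posterior Normal(41/9, 70/27)
obs 2: x=-5 → posterior Normal(44/17, 35/17)
obs 3: x=5/4 → posterior Normal(387/164, 70/41)
obs 4: x=6 → posterior Normal(185/64, 35/24)
obs 5: x=-7/2 → posterior Normal(457/220, 14/11)

457/220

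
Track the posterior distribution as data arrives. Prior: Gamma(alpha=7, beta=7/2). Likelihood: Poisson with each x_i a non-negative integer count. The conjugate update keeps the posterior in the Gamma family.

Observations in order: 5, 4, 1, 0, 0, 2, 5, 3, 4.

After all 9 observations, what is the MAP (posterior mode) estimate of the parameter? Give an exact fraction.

obs 1: x=5 → posterior Gamma(12, 9/2)
obs 2: x=4 → posterior Gamma(16, 11/2)
obs 3: x=1 → posterior Gamma(17, 13/2)
obs 4: x=0 → posterior Gamma(17, 15/2)
obs 5: x=0 → posterior Gamma(17, 17/2)
obs 6: x=2 → posterior Gamma(19, 19/2)
obs 7: x=5 → posterior Gamma(24, 21/2)
obs 8: x=3 → posterior Gamma(27, 23/2)
obs 9: x=4 → posterior Gamma(31, 25/2)

12/5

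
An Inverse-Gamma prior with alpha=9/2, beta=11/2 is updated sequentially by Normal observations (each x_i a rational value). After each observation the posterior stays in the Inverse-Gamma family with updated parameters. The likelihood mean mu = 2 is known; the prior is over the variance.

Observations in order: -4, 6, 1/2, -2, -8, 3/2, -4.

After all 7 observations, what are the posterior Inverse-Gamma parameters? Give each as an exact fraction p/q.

obs 1: x=-4 → posterior Inverse-Gamma(5, 47/2)
obs 2: x=6 → posterior Inverse-Gamma(11/2, 63/2)
obs 3: x=1/2 → posterior Inverse-Gamma(6, 261/8)
obs 4: x=-2 → posterior Inverse-Gamma(13/2, 325/8)
obs 5: x=-8 → posterior Inverse-Gamma(7, 725/8)
obs 6: x=3/2 → posterior Inverse-Gamma(15/2, 363/4)
obs 7: x=-4 → posterior Inverse-Gamma(8, 435/4)

alpha=8, beta=435/4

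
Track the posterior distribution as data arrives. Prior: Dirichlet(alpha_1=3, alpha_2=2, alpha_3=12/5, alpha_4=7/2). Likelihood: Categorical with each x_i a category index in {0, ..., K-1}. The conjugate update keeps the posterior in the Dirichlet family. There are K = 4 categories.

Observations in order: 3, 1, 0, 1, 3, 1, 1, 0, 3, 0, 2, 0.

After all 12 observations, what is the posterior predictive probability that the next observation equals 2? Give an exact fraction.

obs 1: x=3 → posterior Dirichlet(3, 2, 12/5, 9/2)
obs 2: x=1 → posterior Dirichlet(3, 3, 12/5, 9/2)
obs 3: x=0 → posterior Dirichlet(4, 3, 12/5, 9/2)
obs 4: x=1 → posterior Dirichlet(4, 4, 12/5, 9/2)
obs 5: x=3 → posterior Dirichlet(4, 4, 12/5, 11/2)
obs 6: x=1 → posterior Dirichlet(4, 5, 12/5, 11/2)
obs 7: x=1 → posterior Dirichlet(4, 6, 12/5, 11/2)
obs 8: x=0 → posterior Dirichlet(5, 6, 12/5, 11/2)
obs 9: x=3 → posterior Dirichlet(5, 6, 12/5, 13/2)
obs 10: x=0 → posterior Dirichlet(6, 6, 12/5, 13/2)
obs 11: x=2 → posterior Dirichlet(6, 6, 17/5, 13/2)
obs 12: x=0 → posterior Dirichlet(7, 6, 17/5, 13/2)

34/229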